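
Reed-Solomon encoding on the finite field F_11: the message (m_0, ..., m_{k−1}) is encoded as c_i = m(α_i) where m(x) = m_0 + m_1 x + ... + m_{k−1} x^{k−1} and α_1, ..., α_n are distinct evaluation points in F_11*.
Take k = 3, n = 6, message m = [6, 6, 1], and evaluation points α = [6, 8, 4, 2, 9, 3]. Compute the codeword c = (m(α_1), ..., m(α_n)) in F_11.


c = [1, 8, 2, 0, 9, 0]

Message polynomial: m(x) = 6 + 6·x + 1·x^2 (mod 11).
For each evaluation point α_i, compute m(α_i) mod 11:
  α_1 = 6: Horner steps 1 → 1 → 1, so m(6) = 1.
  α_2 = 8: Horner steps 1 → 3 → 8, so m(8) = 8.
  α_3 = 4: Horner steps 1 → 10 → 2, so m(4) = 2.
  α_4 = 2: Horner steps 1 → 8 → 0, so m(2) = 0.
  α_5 = 9: Horner steps 1 → 4 → 9, so m(9) = 9.
  α_6 = 3: Horner steps 1 → 9 → 0, so m(3) = 0.
Codeword c = [1, 8, 2, 0, 9, 0] ∈ F_11^6.


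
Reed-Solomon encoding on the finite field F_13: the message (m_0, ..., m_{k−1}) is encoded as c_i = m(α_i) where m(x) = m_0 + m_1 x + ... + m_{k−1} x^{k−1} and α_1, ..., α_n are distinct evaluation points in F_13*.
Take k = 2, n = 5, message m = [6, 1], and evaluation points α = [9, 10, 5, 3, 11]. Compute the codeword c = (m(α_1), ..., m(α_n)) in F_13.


c = [2, 3, 11, 9, 4]

Message polynomial: m(x) = 6 + 1·x (mod 13).
For each evaluation point α_i, compute m(α_i) mod 13:
  α_1 = 9: Horner steps 1 → 2, so m(9) = 2.
  α_2 = 10: Horner steps 1 → 3, so m(10) = 3.
  α_3 = 5: Horner steps 1 → 11, so m(5) = 11.
  α_4 = 3: Horner steps 1 → 9, so m(3) = 9.
  α_5 = 11: Horner steps 1 → 4, so m(11) = 4.
Codeword c = [2, 3, 11, 9, 4] ∈ F_13^5.


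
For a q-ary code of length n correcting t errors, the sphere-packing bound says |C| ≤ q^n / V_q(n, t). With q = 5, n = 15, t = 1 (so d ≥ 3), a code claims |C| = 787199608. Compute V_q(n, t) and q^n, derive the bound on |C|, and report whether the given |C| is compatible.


V_q(n, t) = 61, q^n = 30517578125, Hamming bound = 500288165, |C| = 787199608 > bound (violated).

Step 1: Compute V_q(n, t) = Σ_{j=0}^1 C(n, j) (q−1)^j.
  j = 0: C(15,0)·(4)^0 = 1·1 = 1.
  j = 1: C(15,1)·(4)^1 = 15·4 = 60.
  V_q(n, t) = 1 + 60 = 61.
Step 2: q^n = 5^15 = 30517578125.
Step 3: Hamming bound ⌊q^n / V_q(n,t)⌋ = ⌊30517578125/61⌋ = 500288165.
Step 4: Compare |C| = 787199608 to 500288165: violated.
The claimed |C| lies above the Hamming bound, so no 5-ary code of length 15 with d ≥ 3 can have 787199608 codewords.


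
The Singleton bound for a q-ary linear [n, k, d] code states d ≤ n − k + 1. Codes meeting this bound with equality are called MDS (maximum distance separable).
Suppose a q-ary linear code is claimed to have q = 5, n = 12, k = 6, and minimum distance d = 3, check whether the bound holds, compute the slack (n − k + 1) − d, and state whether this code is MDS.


Singleton RHS = n − k + 1 = 7, slack = 4, bound satisfied, not MDS.

Singleton bound: d ≤ n − k + 1.
Here n = 12, k = 6, so n − k + 1 = 7.
Given d = 3, check d ≤ 7: YES.
Slack = (n − k + 1) − d = 4.
The code is NOT MDS (slack = 4 > 0).
Description: the claimed parameters are [12, 6, 3]_5; such a code would be non-MDS.


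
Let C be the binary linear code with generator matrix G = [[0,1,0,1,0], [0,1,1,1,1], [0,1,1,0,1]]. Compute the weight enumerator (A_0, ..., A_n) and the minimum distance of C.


Weight distribution: A_0 = 1, A_1 = 2, A_2 = 2, A_3 = 2, A_4 = 1. Minimum distance d = 1.

Enumerate all 2^3 = 8 messages m ∈ F_2^3.
For each, compute codeword c = mG in F_2^5, then tally its weight.
  m = 000 → c = 00000, weight = 0.
  m = 100 → c = 01010, weight = 2.
  m = 010 → c = 01111, weight = 4.
  m = 110 → c = 00101, weight = 2.
  m = 001 → c = 01101, weight = 3.
  m = 101 → c = 00111, weight = 3.
  m = 011 → c = 00010, weight = 1.
  m = 111 → c = 01000, weight = 1.
Tally weights:
  weight 0: 1 codewords.
  weight 1: 2 codewords.
  weight 2: 2 codewords.
  weight 3: 2 codewords.
  weight 4: 1 codewords.
Minimum distance d = smallest w > 0 with A_w > 0 = 1.
Sanity: Σ A_w = 8 = 2^3 = 8 ✓.


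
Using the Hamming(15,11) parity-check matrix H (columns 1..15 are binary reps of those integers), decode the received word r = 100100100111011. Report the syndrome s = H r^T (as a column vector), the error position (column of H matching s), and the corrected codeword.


s = (1, 1, 1, 0)^T, error position = 14, corrected codeword c = 100100100111001

Compute s = H r^T mod 2 one row at a time:
  s_1 = 0 + 0 + 1 + 1 + 1 + 0 + 1 + 1 = 5 ≡ 1 (mod 2).
  s_2 = 1 + 0 + 0 + 1 + 1 + 0 + 1 + 1 = 5 ≡ 1 (mod 2).
  s_3 = 0 + 0 + 0 + 1 + 1 + 1 + 1 + 1 = 5 ≡ 1 (mod 2).
  s_4 = 1 + 0 + 0 + 1 + 0 + 1 + 0 + 1 = 4 ≡ 0 (mod 2).
s = (1, 1, 1, 0)^T — this equals column 14 of H (binary 1110), so error is at position 14.
Correct: flip bit 14 of r = 100100100111011 to get c = 100100100111001.


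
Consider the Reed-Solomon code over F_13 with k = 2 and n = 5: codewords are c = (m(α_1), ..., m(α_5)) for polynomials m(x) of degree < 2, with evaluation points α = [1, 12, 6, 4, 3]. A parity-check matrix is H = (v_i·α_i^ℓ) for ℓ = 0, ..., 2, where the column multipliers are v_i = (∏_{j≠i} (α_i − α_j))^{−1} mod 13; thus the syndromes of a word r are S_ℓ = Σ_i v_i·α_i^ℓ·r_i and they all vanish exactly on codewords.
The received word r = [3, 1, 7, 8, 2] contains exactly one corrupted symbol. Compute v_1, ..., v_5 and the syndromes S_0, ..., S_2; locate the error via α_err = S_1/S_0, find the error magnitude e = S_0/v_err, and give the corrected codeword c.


S = (7, 6, 7), error at position 2, error magnitude e = 10, c = [3, 4, 7, 8, 2].

Step 1: column multipliers v_i = (∏_{j≠i}(α_i − α_j))^{−1} mod 13.
  i = 1 (α = 1): (1−12)(1−6)(1−4)(1−3) = (−11)·(−5)·(−3)·(−2) = 330 ≡ 5, so v_1 = 5^{−1} = 8 (mod 13).
  i = 2 (α = 12): (12−1)(12−6)(12−4)(12−3) = 11·6·8·9 = 4752 ≡ 7, so v_2 = 7^{−1} = 2 (mod 13).
  i = 3 (α = 6): (6−1)(6−12)(6−4)(6−3) = 5·(−6)·2·3 = −180 ≡ 2, so v_3 = 2^{−1} = 7 (mod 13).
  i = 4 (α = 4): (4−1)(4−12)(4−6)(4−3) = 3·(−8)·(−2)·1 = 48 ≡ 9, so v_4 = 9^{−1} = 3 (mod 13).
  i = 5 (α = 3): (3−1)(3−12)(3−6)(3−4) = 2·(−9)·(−3)·(−1) = −54 ≡ 11, so v_5 = 11^{−1} = 6 (mod 13).
  v = [8, 2, 7, 3, 6].
Step 2: syndromes of r = [3, 1, 7, 8, 2] (all sums mod 13).
  S_0 = Σ v_i r_i = 8·3 + 2·1 + 7·7 + 3·8 + 6·2 = 111 ≡ 7.
  S_1 = Σ v_i α_i r_i = 8·1·3 + 2·12·1 + 7·6·7 + 3·4·8 + 6·3·2 = 474 ≡ 6.
  α_i^2 mod 13 = [1, 1, 10, 3, 9].
  S_2 = Σ v_i α_i^2 r_i = 8·1·3 + 2·1·1 + 7·10·7 + 3·3·8 + 6·9·2 = 696 ≡ 7.
  S = (7, 6, 7) ≠ 0, so r is not a codeword (an error is present).
Step 3: locate the error. For a single error e at position i, S_ℓ = v_i·e·α_i^ℓ, so α_err = S_1/S_0.
  S_0^{−1} = 7^{−1} = 2 (mod 13), so α_err = 6·2 = 12 ≡ 12 = α_2. Error position i = 2.
  Consistency check: S_2/S_1 = 7·11 = 77 ≡ 12 = α_err ✓ (single-error assumption holds).
Step 4: error magnitude e = S_0/v_2 = S_0·∏_{j≠2}(α_2 − α_j) = 7·7 = 49 ≡ 10 (mod 13).
Step 5: correct position 2: c_2 = r_2 − e = 1 − 10 ≡ 4 (mod 13). Hence c = [3, 4, 7, 8, 2].
  Check: interpolating c through the α_i gives m(x) = 10 + 6·x (degree < 2) with m(α_i) = c_i for every i, so c is indeed a codeword.


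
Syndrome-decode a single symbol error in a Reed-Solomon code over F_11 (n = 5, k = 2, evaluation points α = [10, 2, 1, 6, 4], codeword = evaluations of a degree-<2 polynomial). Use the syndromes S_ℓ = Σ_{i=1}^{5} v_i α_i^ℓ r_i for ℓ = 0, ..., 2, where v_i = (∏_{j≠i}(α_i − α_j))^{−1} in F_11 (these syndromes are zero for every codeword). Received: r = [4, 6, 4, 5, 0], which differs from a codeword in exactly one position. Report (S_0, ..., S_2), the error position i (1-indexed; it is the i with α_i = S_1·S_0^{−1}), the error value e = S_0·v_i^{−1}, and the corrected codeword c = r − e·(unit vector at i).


S = (2, 2, 2), error at position 3, error magnitude e = 6, c = [4, 6, 9, 5, 0].

Step 1: column multipliers v_i = (∏_{j≠i}(α_i − α_j))^{−1} mod 11.
  i = 1 (α = 10): (10−2)(10−1)(10−6)(10−4) = 8·9·4·6 = 1728 ≡ 1, so v_1 = 1^{−1} = 1 (mod 11).
  i = 2 (α = 2): (2−10)(2−1)(2−6)(2−4) = (−8)·1·(−4)·(−2) = −64 ≡ 2, so v_2 = 2^{−1} = 6 (mod 11).
  i = 3 (α = 1): (1−10)(1−2)(1−6)(1−4) = (−9)·(−1)·(−5)·(−3) = 135 ≡ 3, so v_3 = 3^{−1} = 4 (mod 11).
  i = 4 (α = 6): (6−10)(6−2)(6−1)(6−4) = (−4)·4·5·2 = −160 ≡ 5, so v_4 = 5^{−1} = 9 (mod 11).
  i = 5 (α = 4): (4−10)(4−2)(4−1)(4−6) = (−6)·2·3·(−2) = 72 ≡ 6, so v_5 = 6^{−1} = 2 (mod 11).
  v = [1, 6, 4, 9, 2].
Step 2: syndromes of r = [4, 6, 4, 5, 0] (all sums mod 11).
  S_0 = Σ v_i r_i = 1·4 + 6·6 + 4·4 + 9·5 + 2·0 = 101 ≡ 2.
  S_1 = Σ v_i α_i r_i = 1·10·4 + 6·2·6 + 4·1·4 + 9·6·5 + 2·4·0 = 398 ≡ 2.
  α_i^2 mod 11 = [1, 4, 1, 3, 5].
  S_2 = Σ v_i α_i^2 r_i = 1·1·4 + 6·4·6 + 4·1·4 + 9·3·5 + 2·5·0 = 299 ≡ 2.
  S = (2, 2, 2) ≠ 0, so r is not a codeword (an error is present).
Step 3: locate the error. For a single error e at position i, S_ℓ = v_i·e·α_i^ℓ, so α_err = S_1/S_0.
  S_0^{−1} = 2^{−1} = 6 (mod 11), so α_err = 2·6 = 12 ≡ 1 = α_3. Error position i = 3.
  Consistency check: S_2/S_1 = 2·6 = 12 ≡ 1 = α_err ✓ (single-error assumption holds).
Step 4: error magnitude e = S_0/v_3 = S_0·∏_{j≠3}(α_3 − α_j) = 2·3 = 6 ≡ 6 (mod 11).
Step 5: correct position 3: c_3 = r_3 − e = 4 − 6 ≡ 9 (mod 11). Hence c = [4, 6, 9, 5, 0].
  Check: interpolating c through the α_i gives m(x) = 1 + 8·x (degree < 2) with m(α_i) = c_i for every i, so c is indeed a codeword.


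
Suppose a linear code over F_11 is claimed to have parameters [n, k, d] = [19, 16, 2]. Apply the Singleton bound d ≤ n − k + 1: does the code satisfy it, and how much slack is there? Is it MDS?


Singleton RHS = n − k + 1 = 4, slack = 2, bound satisfied, not MDS.

Singleton bound: d ≤ n − k + 1.
Here n = 19, k = 16, so n − k + 1 = 4.
Given d = 2, check d ≤ 4: YES.
Slack = (n − k + 1) − d = 2.
The code is NOT MDS (slack = 2 > 0).
Description: the claimed parameters are [19, 16, 2]_11; such a code would be non-MDS.


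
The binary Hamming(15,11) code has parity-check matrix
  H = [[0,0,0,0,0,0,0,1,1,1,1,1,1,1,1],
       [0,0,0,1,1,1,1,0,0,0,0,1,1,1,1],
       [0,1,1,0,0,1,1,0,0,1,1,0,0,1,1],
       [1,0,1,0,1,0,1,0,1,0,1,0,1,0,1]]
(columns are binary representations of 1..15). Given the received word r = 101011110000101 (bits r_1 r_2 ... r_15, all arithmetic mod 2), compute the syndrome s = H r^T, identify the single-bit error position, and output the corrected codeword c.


s = (1, 1, 0, 0)^T, error position = 12, corrected codeword c = 101011110001101

Compute s = H r^T mod 2 one row at a time:
  s_1 = 1 + 0 + 0 + 0 + 0 + 1 + 0 + 1 = 3 ≡ 1 (mod 2).
  s_2 = 0 + 1 + 1 + 1 + 0 + 1 + 0 + 1 = 5 ≡ 1 (mod 2).
  s_3 = 0 + 1 + 1 + 1 + 0 + 0 + 0 + 1 = 4 ≡ 0 (mod 2).
  s_4 = 1 + 1 + 1 + 1 + 0 + 0 + 1 + 1 = 6 ≡ 0 (mod 2).
s = (1, 1, 0, 0)^T — this equals column 12 of H (binary 1100), so error is at position 12.
Correct: flip bit 12 of r = 101011110000101 to get c = 101011110001101.


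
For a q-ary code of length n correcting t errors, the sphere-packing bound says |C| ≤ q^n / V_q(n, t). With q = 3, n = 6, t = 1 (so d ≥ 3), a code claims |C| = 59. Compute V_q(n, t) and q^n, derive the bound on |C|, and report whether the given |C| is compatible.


V_q(n, t) = 13, q^n = 729, Hamming bound = 56, |C| = 59 > bound (violated).

Step 1: Compute V_q(n, t) = Σ_{j=0}^1 C(n, j) (q−1)^j.
  j = 0: C(6,0)·(2)^0 = 1·1 = 1.
  j = 1: C(6,1)·(2)^1 = 6·2 = 12.
  V_q(n, t) = 1 + 12 = 13.
Step 2: q^n = 3^6 = 729.
Step 3: Hamming bound ⌊q^n / V_q(n,t)⌋ = ⌊729/13⌋ = 56.
Step 4: Compare |C| = 59 to 56: violated.
The claimed |C| lies above the Hamming bound, so no 3-ary code of length 6 with d ≥ 3 can have 59 codewords.


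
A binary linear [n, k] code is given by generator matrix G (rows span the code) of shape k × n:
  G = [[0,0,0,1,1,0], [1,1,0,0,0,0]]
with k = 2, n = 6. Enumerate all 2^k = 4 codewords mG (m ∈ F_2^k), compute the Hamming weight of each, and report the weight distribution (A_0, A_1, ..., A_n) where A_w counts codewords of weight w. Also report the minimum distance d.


Weight distribution: A_0 = 1, A_2 = 2, A_4 = 1. Minimum distance d = 2.

Enumerate all 2^2 = 4 messages m ∈ F_2^2.
For each, compute codeword c = mG in F_2^6, then tally its weight.
  m = 00 → c = 000000, weight = 0.
  m = 10 → c = 000110, weight = 2.
  m = 01 → c = 110000, weight = 2.
  m = 11 → c = 110110, weight = 4.
Tally weights:
  weight 0: 1 codewords.
  weight 2: 2 codewords.
  weight 4: 1 codewords.
Minimum distance d = smallest w > 0 with A_w > 0 = 2.
Sanity: Σ A_w = 4 = 2^2 = 4 ✓.


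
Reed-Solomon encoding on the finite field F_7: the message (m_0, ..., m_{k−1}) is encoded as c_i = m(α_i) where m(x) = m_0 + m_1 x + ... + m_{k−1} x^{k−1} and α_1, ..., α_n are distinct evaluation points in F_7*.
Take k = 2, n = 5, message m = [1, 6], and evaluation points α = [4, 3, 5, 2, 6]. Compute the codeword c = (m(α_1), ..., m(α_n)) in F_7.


c = [4, 5, 3, 6, 2]

Message polynomial: m(x) = 1 + 6·x (mod 7).
For each evaluation point α_i, compute m(α_i) mod 7:
  α_1 = 4: Horner steps 6 → 4, so m(4) = 4.
  α_2 = 3: Horner steps 6 → 5, so m(3) = 5.
  α_3 = 5: Horner steps 6 → 3, so m(5) = 3.
  α_4 = 2: Horner steps 6 → 6, so m(2) = 6.
  α_5 = 6: Horner steps 6 → 2, so m(6) = 2.
Codeword c = [4, 5, 3, 6, 2] ∈ F_7^5.


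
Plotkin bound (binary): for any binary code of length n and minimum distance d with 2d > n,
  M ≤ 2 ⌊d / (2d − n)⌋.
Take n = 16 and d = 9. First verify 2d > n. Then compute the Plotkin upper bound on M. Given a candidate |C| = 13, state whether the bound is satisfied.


Plotkin bound M ≤ 8; given |C| = 13 > bound (violated).

Check applicability: 2d = 18, n = 16.
2d − n = 2 > 0, so Plotkin applies.
Compute d/(2d−n) = 9/2 ≈ 4.5000.
⌊d/(2d−n)⌋ = 4.
Plotkin bound: M ≤ 2·4 = 8.
Given |C| = 13, check: VIOLATED.
This |C| is above the Plotkin bound, so no binary code with n = 16, d = 9 and 13 codewords exists.


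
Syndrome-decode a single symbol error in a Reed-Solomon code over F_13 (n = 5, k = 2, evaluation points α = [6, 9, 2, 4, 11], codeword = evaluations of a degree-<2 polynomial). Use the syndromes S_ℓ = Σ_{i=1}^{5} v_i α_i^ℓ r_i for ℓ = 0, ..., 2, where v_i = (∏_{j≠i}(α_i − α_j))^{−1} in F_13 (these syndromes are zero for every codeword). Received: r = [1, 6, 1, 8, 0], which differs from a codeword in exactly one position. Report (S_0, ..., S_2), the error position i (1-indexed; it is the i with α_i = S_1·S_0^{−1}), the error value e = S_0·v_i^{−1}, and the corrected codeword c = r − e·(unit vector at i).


S = (4, 11, 1), error at position 1, error magnitude e = 12, c = [2, 6, 1, 8, 0].

Step 1: column multipliers v_i = (∏_{j≠i}(α_i − α_j))^{−1} mod 13.
  i = 1 (α = 6): (6−9)(6−2)(6−4)(6−11) = (−3)·4·2·(−5) = 120 ≡ 3, so v_1 = 3^{−1} = 9 (mod 13).
  i = 2 (α = 9): (9−6)(9−2)(9−4)(9−11) = 3·7·5·(−2) = −210 ≡ 11, so v_2 = 11^{−1} = 6 (mod 13).
  i = 3 (α = 2): (2−6)(2−9)(2−4)(2−11) = (−4)·(−7)·(−2)·(−9) = 504 ≡ 10, so v_3 = 10^{−1} = 4 (mod 13).
  i = 4 (α = 4): (4−6)(4−9)(4−2)(4−11) = (−2)·(−5)·2·(−7) = −140 ≡ 3, so v_4 = 3^{−1} = 9 (mod 13).
  i = 5 (α = 11): (11−6)(11−9)(11−2)(11−4) = 5·2·9·7 = 630 ≡ 6, so v_5 = 6^{−1} = 11 (mod 13).
  v = [9, 6, 4, 9, 11].
Step 2: syndromes of r = [1, 6, 1, 8, 0] (all sums mod 13).
  S_0 = Σ v_i r_i = 9·1 + 6·6 + 4·1 + 9·8 + 11·0 = 121 ≡ 4.
  S_1 = Σ v_i α_i r_i = 9·6·1 + 6·9·6 + 4·2·1 + 9·4·8 + 11·11·0 = 674 ≡ 11.
  α_i^2 mod 13 = [10, 3, 4, 3, 4].
  S_2 = Σ v_i α_i^2 r_i = 9·10·1 + 6·3·6 + 4·4·1 + 9·3·8 + 11·4·0 = 430 ≡ 1.
  S = (4, 11, 1) ≠ 0, so r is not a codeword (an error is present).
Step 3: locate the error. For a single error e at position i, S_ℓ = v_i·e·α_i^ℓ, so α_err = S_1/S_0.
  S_0^{−1} = 4^{−1} = 10 (mod 13), so α_err = 11·10 = 110 ≡ 6 = α_1. Error position i = 1.
  Consistency check: S_2/S_1 = 1·6 = 6 ≡ 6 = α_err ✓ (single-error assumption holds).
Step 4: error magnitude e = S_0/v_1 = S_0·∏_{j≠1}(α_1 − α_j) = 4·3 = 12 ≡ 12 (mod 13).
Step 5: correct position 1: c_1 = r_1 − e = 1 − 12 ≡ 2 (mod 13). Hence c = [2, 6, 1, 8, 0].
  Check: interpolating c through the α_i gives m(x) = 7 + 10·x (degree < 2) with m(α_i) = c_i for every i, so c is indeed a codeword.


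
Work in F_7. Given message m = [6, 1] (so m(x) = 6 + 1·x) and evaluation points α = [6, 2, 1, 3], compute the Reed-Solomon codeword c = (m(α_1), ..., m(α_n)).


c = [5, 1, 0, 2]

Message polynomial: m(x) = 6 + 1·x (mod 7).
For each evaluation point α_i, compute m(α_i) mod 7:
  α_1 = 6: Horner steps 1 → 5, so m(6) = 5.
  α_2 = 2: Horner steps 1 → 1, so m(2) = 1.
  α_3 = 1: Horner steps 1 → 0, so m(1) = 0.
  α_4 = 3: Horner steps 1 → 2, so m(3) = 2.
Codeword c = [5, 1, 0, 2] ∈ F_7^4.


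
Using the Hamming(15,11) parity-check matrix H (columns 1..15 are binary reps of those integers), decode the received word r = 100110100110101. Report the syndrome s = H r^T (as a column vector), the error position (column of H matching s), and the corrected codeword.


s = (0, 1, 0, 0)^T, error position = 4, corrected codeword c = 100010100110101

Compute s = H r^T mod 2 one row at a time:
  s_1 = 0 + 0 + 1 + 1 + 0 + 1 + 0 + 1 = 4 ≡ 0 (mod 2).
  s_2 = 1 + 1 + 0 + 1 + 0 + 1 + 0 + 1 = 5 ≡ 1 (mod 2).
  s_3 = 0 + 0 + 0 + 1 + 1 + 1 + 0 + 1 = 4 ≡ 0 (mod 2).
  s_4 = 1 + 0 + 1 + 1 + 0 + 1 + 1 + 1 = 6 ≡ 0 (mod 2).
s = (0, 1, 0, 0)^T — this equals column 4 of H (binary 0100), so error is at position 4.
Correct: flip bit 4 of r = 100110100110101 to get c = 100010100110101.


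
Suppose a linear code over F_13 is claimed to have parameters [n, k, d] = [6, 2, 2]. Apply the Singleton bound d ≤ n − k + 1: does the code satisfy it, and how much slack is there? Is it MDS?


Singleton RHS = n − k + 1 = 5, slack = 3, bound satisfied, not MDS.

Singleton bound: d ≤ n − k + 1.
Here n = 6, k = 2, so n − k + 1 = 5.
Given d = 2, check d ≤ 5: YES.
Slack = (n − k + 1) − d = 3.
The code is NOT MDS (slack = 3 > 0).
Description: the claimed parameters are [6, 2, 2]_13; such a code would be non-MDS.


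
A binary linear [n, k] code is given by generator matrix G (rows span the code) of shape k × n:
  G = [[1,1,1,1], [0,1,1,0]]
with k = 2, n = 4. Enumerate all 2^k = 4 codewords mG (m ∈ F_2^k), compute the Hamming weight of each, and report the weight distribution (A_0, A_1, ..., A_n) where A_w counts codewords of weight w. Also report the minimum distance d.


Weight distribution: A_0 = 1, A_2 = 2, A_4 = 1. Minimum distance d = 2.

Enumerate all 2^2 = 4 messages m ∈ F_2^2.
For each, compute codeword c = mG in F_2^4, then tally its weight.
  m = 00 → c = 0000, weight = 0.
  m = 10 → c = 1111, weight = 4.
  m = 01 → c = 0110, weight = 2.
  m = 11 → c = 1001, weight = 2.
Tally weights:
  weight 0: 1 codewords.
  weight 2: 2 codewords.
  weight 4: 1 codewords.
Minimum distance d = smallest w > 0 with A_w > 0 = 2.
Sanity: Σ A_w = 4 = 2^2 = 4 ✓.


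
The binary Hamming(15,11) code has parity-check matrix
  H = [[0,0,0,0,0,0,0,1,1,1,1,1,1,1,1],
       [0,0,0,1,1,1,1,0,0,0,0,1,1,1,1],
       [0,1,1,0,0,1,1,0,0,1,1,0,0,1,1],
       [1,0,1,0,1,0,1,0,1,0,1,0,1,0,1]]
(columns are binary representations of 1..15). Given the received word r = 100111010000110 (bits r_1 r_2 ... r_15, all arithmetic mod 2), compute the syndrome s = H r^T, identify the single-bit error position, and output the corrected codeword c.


s = (1, 1, 0, 1)^T, error position = 13, corrected codeword c = 100111010000010

Compute s = H r^T mod 2 one row at a time:
  s_1 = 1 + 0 + 0 + 0 + 0 + 1 + 1 + 0 = 3 ≡ 1 (mod 2).
  s_2 = 1 + 1 + 1 + 0 + 0 + 1 + 1 + 0 = 5 ≡ 1 (mod 2).
  s_3 = 0 + 0 + 1 + 0 + 0 + 0 + 1 + 0 = 2 ≡ 0 (mod 2).
  s_4 = 1 + 0 + 1 + 0 + 0 + 0 + 1 + 0 = 3 ≡ 1 (mod 2).
s = (1, 1, 0, 1)^T — this equals column 13 of H (binary 1101), so error is at position 13.
Correct: flip bit 13 of r = 100111010000110 to get c = 100111010000010.


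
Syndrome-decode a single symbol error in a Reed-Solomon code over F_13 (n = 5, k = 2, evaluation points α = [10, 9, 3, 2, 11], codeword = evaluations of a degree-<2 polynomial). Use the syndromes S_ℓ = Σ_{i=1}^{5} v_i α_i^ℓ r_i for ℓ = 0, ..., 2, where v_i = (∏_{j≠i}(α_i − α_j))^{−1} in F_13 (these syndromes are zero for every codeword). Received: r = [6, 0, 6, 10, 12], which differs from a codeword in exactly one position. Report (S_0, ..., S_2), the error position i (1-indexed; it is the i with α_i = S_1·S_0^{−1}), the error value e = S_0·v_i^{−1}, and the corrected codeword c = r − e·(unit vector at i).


S = (8, 11, 7), error at position 3, error magnitude e = 3, c = [6, 0, 3, 10, 12].

Step 1: column multipliers v_i = (∏_{j≠i}(α_i − α_j))^{−1} mod 13.
  i = 1 (α = 10): (10−9)(10−3)(10−2)(10−11) = 1·7·8·(−1) = −56 ≡ 9, so v_1 = 9^{−1} = 3 (mod 13).
  i = 2 (α = 9): (9−10)(9−3)(9−2)(9−11) = (−1)·6·7·(−2) = 84 ≡ 6, so v_2 = 6^{−1} = 11 (mod 13).
  i = 3 (α = 3): (3−10)(3−9)(3−2)(3−11) = (−7)·(−6)·1·(−8) = −336 ≡ 2, so v_3 = 2^{−1} = 7 (mod 13).
  i = 4 (α = 2): (2−10)(2−9)(2−3)(2−11) = (−8)·(−7)·(−1)·(−9) = 504 ≡ 10, so v_4 = 10^{−1} = 4 (mod 13).
  i = 5 (α = 11): (11−10)(11−9)(11−3)(11−2) = 1·2·8·9 = 144 ≡ 1, so v_5 = 1^{−1} = 1 (mod 13).
  v = [3, 11, 7, 4, 1].
Step 2: syndromes of r = [6, 0, 6, 10, 12] (all sums mod 13).
  S_0 = Σ v_i r_i = 3·6 + 11·0 + 7·6 + 4·10 + 1·12 = 112 ≡ 8.
  S_1 = Σ v_i α_i r_i = 3·10·6 + 11·9·0 + 7·3·6 + 4·2·10 + 1·11·12 = 518 ≡ 11.
  α_i^2 mod 13 = [9, 3, 9, 4, 4].
  S_2 = Σ v_i α_i^2 r_i = 3·9·6 + 11·3·0 + 7·9·6 + 4·4·10 + 1·4·12 = 748 ≡ 7.
  S = (8, 11, 7) ≠ 0, so r is not a codeword (an error is present).
Step 3: locate the error. For a single error e at position i, S_ℓ = v_i·e·α_i^ℓ, so α_err = S_1/S_0.
  S_0^{−1} = 8^{−1} = 5 (mod 13), so α_err = 11·5 = 55 ≡ 3 = α_3. Error position i = 3.
  Consistency check: S_2/S_1 = 7·6 = 42 ≡ 3 = α_err ✓ (single-error assumption holds).
Step 4: error magnitude e = S_0/v_3 = S_0·∏_{j≠3}(α_3 − α_j) = 8·2 = 16 ≡ 3 (mod 13).
Step 5: correct position 3: c_3 = r_3 − e = 6 − 3 ≡ 3 (mod 13). Hence c = [6, 0, 3, 10, 12].
  Check: interpolating c through the α_i gives m(x) = 11 + 6·x (degree < 2) with m(α_i) = c_i for every i, so c is indeed a codeword.


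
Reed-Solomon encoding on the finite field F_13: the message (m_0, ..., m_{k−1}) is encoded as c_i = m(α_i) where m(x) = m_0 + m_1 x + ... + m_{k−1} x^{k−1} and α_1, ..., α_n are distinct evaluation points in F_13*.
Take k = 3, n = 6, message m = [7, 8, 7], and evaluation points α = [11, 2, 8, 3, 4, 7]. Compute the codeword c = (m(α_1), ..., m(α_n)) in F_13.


c = [6, 12, 12, 3, 8, 3]

Message polynomial: m(x) = 7 + 8·x + 7·x^2 (mod 13).
For each evaluation point α_i, compute m(α_i) mod 13:
  α_1 = 11: Horner steps 7 → 7 → 6, so m(11) = 6.
  α_2 = 2: Horner steps 7 → 9 → 12, so m(2) = 12.
  α_3 = 8: Horner steps 7 → 12 → 12, so m(8) = 12.
  α_4 = 3: Horner steps 7 → 3 → 3, so m(3) = 3.
  α_5 = 4: Horner steps 7 → 10 → 8, so m(4) = 8.
  α_6 = 7: Horner steps 7 → 5 → 3, so m(7) = 3.
Codeword c = [6, 12, 12, 3, 8, 3] ∈ F_13^6.


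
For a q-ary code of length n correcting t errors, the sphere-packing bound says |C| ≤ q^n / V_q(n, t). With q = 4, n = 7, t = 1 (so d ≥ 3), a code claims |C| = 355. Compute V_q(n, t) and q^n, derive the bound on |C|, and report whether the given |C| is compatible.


V_q(n, t) = 22, q^n = 16384, Hamming bound = 744, |C| = 355 ≤ bound (satisfied).

Step 1: Compute V_q(n, t) = Σ_{j=0}^1 C(n, j) (q−1)^j.
  j = 0: C(7,0)·(3)^0 = 1·1 = 1.
  j = 1: C(7,1)·(3)^1 = 7·3 = 21.
  V_q(n, t) = 1 + 21 = 22.
Step 2: q^n = 4^7 = 16384.
Step 3: Hamming bound ⌊q^n / V_q(n,t)⌋ = ⌊16384/22⌋ = 744.
Step 4: Compare |C| = 355 to 744: satisfied.
The claimed |C| lies below the Hamming bound.


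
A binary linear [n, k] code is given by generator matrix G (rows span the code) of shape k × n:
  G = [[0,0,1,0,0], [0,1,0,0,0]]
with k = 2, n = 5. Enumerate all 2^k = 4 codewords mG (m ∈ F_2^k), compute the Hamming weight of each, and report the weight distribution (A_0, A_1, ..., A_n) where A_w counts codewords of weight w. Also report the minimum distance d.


Weight distribution: A_0 = 1, A_1 = 2, A_2 = 1. Minimum distance d = 1.

Enumerate all 2^2 = 4 messages m ∈ F_2^2.
For each, compute codeword c = mG in F_2^5, then tally its weight.
  m = 00 → c = 00000, weight = 0.
  m = 10 → c = 00100, weight = 1.
  m = 01 → c = 01000, weight = 1.
  m = 11 → c = 01100, weight = 2.
Tally weights:
  weight 0: 1 codewords.
  weight 1: 2 codewords.
  weight 2: 1 codewords.
Minimum distance d = smallest w > 0 with A_w > 0 = 1.
Sanity: Σ A_w = 4 = 2^2 = 4 ✓.


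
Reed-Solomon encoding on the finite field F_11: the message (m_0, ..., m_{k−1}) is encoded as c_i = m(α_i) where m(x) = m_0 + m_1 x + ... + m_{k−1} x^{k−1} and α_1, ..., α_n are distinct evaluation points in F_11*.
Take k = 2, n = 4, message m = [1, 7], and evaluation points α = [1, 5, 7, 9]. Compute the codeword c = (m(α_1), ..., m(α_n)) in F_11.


c = [8, 3, 6, 9]

Message polynomial: m(x) = 1 + 7·x (mod 11).
For each evaluation point α_i, compute m(α_i) mod 11:
  α_1 = 1: Horner steps 7 → 8, so m(1) = 8.
  α_2 = 5: Horner steps 7 → 3, so m(5) = 3.
  α_3 = 7: Horner steps 7 → 6, so m(7) = 6.
  α_4 = 9: Horner steps 7 → 9, so m(9) = 9.
Codeword c = [8, 3, 6, 9] ∈ F_11^4.


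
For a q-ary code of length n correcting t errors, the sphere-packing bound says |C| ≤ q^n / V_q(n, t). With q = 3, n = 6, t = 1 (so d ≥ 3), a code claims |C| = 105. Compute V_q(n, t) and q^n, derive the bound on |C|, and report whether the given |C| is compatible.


V_q(n, t) = 13, q^n = 729, Hamming bound = 56, |C| = 105 > bound (violated).

Step 1: Compute V_q(n, t) = Σ_{j=0}^1 C(n, j) (q−1)^j.
  j = 0: C(6,0)·(2)^0 = 1·1 = 1.
  j = 1: C(6,1)·(2)^1 = 6·2 = 12.
  V_q(n, t) = 1 + 12 = 13.
Step 2: q^n = 3^6 = 729.
Step 3: Hamming bound ⌊q^n / V_q(n,t)⌋ = ⌊729/13⌋ = 56.
Step 4: Compare |C| = 105 to 56: violated.
The claimed |C| lies above the Hamming bound, so no 3-ary code of length 6 with d ≥ 3 can have 105 codewords.


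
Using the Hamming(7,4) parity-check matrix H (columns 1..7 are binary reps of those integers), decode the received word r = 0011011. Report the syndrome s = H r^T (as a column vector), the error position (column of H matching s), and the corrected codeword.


s = (1, 1, 0)^T, error position = 6, corrected codeword c = 0011001

Compute s = H r^T mod 2 one row at a time:
  s_1 = 1 + 0 + 1 + 1 = 3 ≡ 1 (mod 2).
  s_2 = 0 + 1 + 1 + 1 = 3 ≡ 1 (mod 2).
  s_3 = 0 + 1 + 0 + 1 = 2 ≡ 0 (mod 2).
s = (1, 1, 0)^T — this equals column 6 of H (binary 110), so error is at position 6.
Correct: flip bit 6 of r = 0011011 to get c = 0011001.


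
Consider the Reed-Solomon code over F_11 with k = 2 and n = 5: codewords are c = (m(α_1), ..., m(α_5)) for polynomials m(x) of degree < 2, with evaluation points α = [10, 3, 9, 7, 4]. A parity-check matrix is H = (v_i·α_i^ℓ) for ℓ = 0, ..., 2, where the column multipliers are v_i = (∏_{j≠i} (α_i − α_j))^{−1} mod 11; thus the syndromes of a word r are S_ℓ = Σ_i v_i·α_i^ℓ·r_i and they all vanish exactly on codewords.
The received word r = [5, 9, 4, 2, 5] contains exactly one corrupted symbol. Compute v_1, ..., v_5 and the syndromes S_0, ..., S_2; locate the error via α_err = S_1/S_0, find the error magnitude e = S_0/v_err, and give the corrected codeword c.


S = (8, 10, 7), error at position 5, error magnitude e = 6, c = [5, 9, 4, 2, 10].

Step 1: column multipliers v_i = (∏_{j≠i}(α_i − α_j))^{−1} mod 11.
  i = 1 (α = 10): (10−3)(10−9)(10−7)(10−4) = 7·1·3·6 = 126 ≡ 5, so v_1 = 5^{−1} = 9 (mod 11).
  i = 2 (α = 3): (3−10)(3−9)(3−7)(3−4) = (−7)·(−6)·(−4)·(−1) = 168 ≡ 3, so v_2 = 3^{−1} = 4 (mod 11).
  i = 3 (α = 9): (9−10)(9−3)(9−7)(9−4) = (−1)·6·2·5 = −60 ≡ 6, so v_3 = 6^{−1} = 2 (mod 11).
  i = 4 (α = 7): (7−10)(7−3)(7−9)(7−4) = (−3)·4·(−2)·3 = 72 ≡ 6, so v_4 = 6^{−1} = 2 (mod 11).
  i = 5 (α = 4): (4−10)(4−3)(4−9)(4−7) = (−6)·1·(−5)·(−3) = −90 ≡ 9, so v_5 = 9^{−1} = 5 (mod 11).
  v = [9, 4, 2, 2, 5].
Step 2: syndromes of r = [5, 9, 4, 2, 5] (all sums mod 11).
  S_0 = Σ v_i r_i = 9·5 + 4·9 + 2·4 + 2·2 + 5·5 = 118 ≡ 8.
  S_1 = Σ v_i α_i r_i = 9·10·5 + 4·3·9 + 2·9·4 + 2·7·2 + 5·4·5 = 758 ≡ 10.
  α_i^2 mod 11 = [1, 9, 4, 5, 5].
  S_2 = Σ v_i α_i^2 r_i = 9·1·5 + 4·9·9 + 2·4·4 + 2·5·2 + 5·5·5 = 546 ≡ 7.
  S = (8, 10, 7) ≠ 0, so r is not a codeword (an error is present).
Step 3: locate the error. For a single error e at position i, S_ℓ = v_i·e·α_i^ℓ, so α_err = S_1/S_0.
  S_0^{−1} = 8^{−1} = 7 (mod 11), so α_err = 10·7 = 70 ≡ 4 = α_5. Error position i = 5.
  Consistency check: S_2/S_1 = 7·10 = 70 ≡ 4 = α_err ✓ (single-error assumption holds).
Step 4: error magnitude e = S_0/v_5 = S_0·∏_{j≠5}(α_5 − α_j) = 8·9 = 72 ≡ 6 (mod 11).
Step 5: correct position 5: c_5 = r_5 − e = 5 − 6 ≡ 10 (mod 11). Hence c = [5, 9, 4, 2, 10].
  Check: interpolating c through the α_i gives m(x) = 6 + 1·x (degree < 2) with m(α_i) = c_i for every i, so c is indeed a codeword.


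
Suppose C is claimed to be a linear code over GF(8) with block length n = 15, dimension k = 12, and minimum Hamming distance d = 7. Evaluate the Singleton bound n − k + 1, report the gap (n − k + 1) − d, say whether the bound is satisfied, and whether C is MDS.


Singleton RHS = n − k + 1 = 4, slack = -3, bound violated (no such code; not MDS).

Singleton bound: d ≤ n − k + 1.
Here n = 15, k = 12, so n − k + 1 = 4.
Given d = 7, check d ≤ 4: NO.
Slack = (n − k + 1) − d = -3.
The slack is negative: d = 7 exceeds n − k + 1 = 4 by 3, so the Singleton bound is violated and no linear [15, 12, 7]_8 code can exist. In particular it is not MDS (MDS requires d = n − k + 1 exactly).
Description: the claimed parameters are [15, 12, 7]_8; such a code would be impossible (violates the Singleton bound).


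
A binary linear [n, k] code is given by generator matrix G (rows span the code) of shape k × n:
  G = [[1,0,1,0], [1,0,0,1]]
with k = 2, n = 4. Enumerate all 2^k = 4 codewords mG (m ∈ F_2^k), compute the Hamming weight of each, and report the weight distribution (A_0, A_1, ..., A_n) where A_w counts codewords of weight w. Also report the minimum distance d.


Weight distribution: A_0 = 1, A_2 = 3. Minimum distance d = 2.

Enumerate all 2^2 = 4 messages m ∈ F_2^2.
For each, compute codeword c = mG in F_2^4, then tally its weight.
  m = 00 → c = 0000, weight = 0.
  m = 10 → c = 1010, weight = 2.
  m = 01 → c = 1001, weight = 2.
  m = 11 → c = 0011, weight = 2.
Tally weights:
  weight 0: 1 codewords.
  weight 2: 3 codewords.
Minimum distance d = smallest w > 0 with A_w > 0 = 2.
Sanity: Σ A_w = 4 = 2^2 = 4 ✓.


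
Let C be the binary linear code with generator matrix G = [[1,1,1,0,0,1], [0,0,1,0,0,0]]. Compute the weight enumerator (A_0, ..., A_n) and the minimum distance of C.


Weight distribution: A_0 = 1, A_1 = 1, A_3 = 1, A_4 = 1. Minimum distance d = 1.

Enumerate all 2^2 = 4 messages m ∈ F_2^2.
For each, compute codeword c = mG in F_2^6, then tally its weight.
  m = 00 → c = 000000, weight = 0.
  m = 10 → c = 111001, weight = 4.
  m = 01 → c = 001000, weight = 1.
  m = 11 → c = 110001, weight = 3.
Tally weights:
  weight 0: 1 codewords.
  weight 1: 1 codewords.
  weight 3: 1 codewords.
  weight 4: 1 codewords.
Minimum distance d = smallest w > 0 with A_w > 0 = 1.
Sanity: Σ A_w = 4 = 2^2 = 4 ✓.


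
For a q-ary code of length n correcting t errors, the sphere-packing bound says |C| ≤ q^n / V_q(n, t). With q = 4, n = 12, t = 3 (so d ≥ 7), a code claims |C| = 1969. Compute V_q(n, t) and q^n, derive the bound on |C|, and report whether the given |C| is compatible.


V_q(n, t) = 6571, q^n = 16777216, Hamming bound = 2553, |C| = 1969 ≤ bound (satisfied).

Step 1: Compute V_q(n, t) = Σ_{j=0}^3 C(n, j) (q−1)^j.
  j = 0: C(12,0)·(3)^0 = 1·1 = 1.
  j = 1: C(12,1)·(3)^1 = 12·3 = 36.
  j = 2: C(12,2)·(3)^2 = 66·9 = 594.
  j = 3: C(12,3)·(3)^3 = 220·27 = 5940.
  V_q(n, t) = 1 + 36 + 594 + 5940 = 6571.
Step 2: q^n = 4^12 = 16777216.
Step 3: Hamming bound ⌊q^n / V_q(n,t)⌋ = ⌊16777216/6571⌋ = 2553.
Step 4: Compare |C| = 1969 to 2553: satisfied.
The claimed |C| lies below the Hamming bound.


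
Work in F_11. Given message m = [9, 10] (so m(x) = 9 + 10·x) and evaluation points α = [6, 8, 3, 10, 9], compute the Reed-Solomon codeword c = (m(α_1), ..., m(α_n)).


c = [3, 1, 6, 10, 0]

Message polynomial: m(x) = 9 + 10·x (mod 11).
For each evaluation point α_i, compute m(α_i) mod 11:
  α_1 = 6: Horner steps 10 → 3, so m(6) = 3.
  α_2 = 8: Horner steps 10 → 1, so m(8) = 1.
  α_3 = 3: Horner steps 10 → 6, so m(3) = 6.
  α_4 = 10: Horner steps 10 → 10, so m(10) = 10.
  α_5 = 9: Horner steps 10 → 0, so m(9) = 0.
Codeword c = [3, 1, 6, 10, 0] ∈ F_11^5.


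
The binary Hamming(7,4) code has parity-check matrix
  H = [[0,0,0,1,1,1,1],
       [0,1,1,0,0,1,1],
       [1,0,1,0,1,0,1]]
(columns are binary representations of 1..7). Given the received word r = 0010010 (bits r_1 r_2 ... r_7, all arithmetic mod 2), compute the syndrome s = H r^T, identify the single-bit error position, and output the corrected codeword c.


s = (1, 0, 1)^T, error position = 5, corrected codeword c = 0010110

Compute s = H r^T mod 2 one row at a time:
  s_1 = 0 + 0 + 1 + 0 = 1 ≡ 1 (mod 2).
  s_2 = 0 + 1 + 1 + 0 = 2 ≡ 0 (mod 2).
  s_3 = 0 + 1 + 0 + 0 = 1 ≡ 1 (mod 2).
s = (1, 0, 1)^T — this equals column 5 of H (binary 101), so error is at position 5.
Correct: flip bit 5 of r = 0010010 to get c = 0010110.


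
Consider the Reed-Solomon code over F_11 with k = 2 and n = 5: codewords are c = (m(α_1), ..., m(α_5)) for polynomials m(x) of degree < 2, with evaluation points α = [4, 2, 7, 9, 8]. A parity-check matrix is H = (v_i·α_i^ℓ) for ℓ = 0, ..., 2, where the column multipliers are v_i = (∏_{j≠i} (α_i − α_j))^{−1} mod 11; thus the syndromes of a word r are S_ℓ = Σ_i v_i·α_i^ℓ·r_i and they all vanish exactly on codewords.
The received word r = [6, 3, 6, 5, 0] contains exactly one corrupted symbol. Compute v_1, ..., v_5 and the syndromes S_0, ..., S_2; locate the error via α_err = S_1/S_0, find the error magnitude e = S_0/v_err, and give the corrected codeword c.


S = (4, 5, 9), error at position 1, error magnitude e = 4, c = [2, 3, 6, 5, 0].

Step 1: column multipliers v_i = (∏_{j≠i}(α_i − α_j))^{−1} mod 11.
  i = 1 (α = 4): (4−2)(4−7)(4−9)(4−8) = 2·(−3)·(−5)·(−4) = −120 ≡ 1, so v_1 = 1^{−1} = 1 (mod 11).
  i = 2 (α = 2): (2−4)(2−7)(2−9)(2−8) = (−2)·(−5)·(−7)·(−6) = 420 ≡ 2, so v_2 = 2^{−1} = 6 (mod 11).
  i = 3 (α = 7): (7−4)(7−2)(7−9)(7−8) = 3·5·(−2)·(−1) = 30 ≡ 8, so v_3 = 8^{−1} = 7 (mod 11).
  i = 4 (α = 9): (9−4)(9−2)(9−7)(9−8) = 5·7·2·1 = 70 ≡ 4, so v_4 = 4^{−1} = 3 (mod 11).
  i = 5 (α = 8): (8−4)(8−2)(8−7)(8−9) = 4·6·1·(−1) = −24 ≡ 9, so v_5 = 9^{−1} = 5 (mod 11).
  v = [1, 6, 7, 3, 5].
Step 2: syndromes of r = [6, 3, 6, 5, 0] (all sums mod 11).
  S_0 = Σ v_i r_i = 1·6 + 6·3 + 7·6 + 3·5 + 5·0 = 81 ≡ 4.
  S_1 = Σ v_i α_i r_i = 1·4·6 + 6·2·3 + 7·7·6 + 3·9·5 + 5·8·0 = 489 ≡ 5.
  α_i^2 mod 11 = [5, 4, 5, 4, 9].
  S_2 = Σ v_i α_i^2 r_i = 1·5·6 + 6·4·3 + 7·5·6 + 3·4·5 + 5·9·0 = 372 ≡ 9.
  S = (4, 5, 9) ≠ 0, so r is not a codeword (an error is present).
Step 3: locate the error. For a single error e at position i, S_ℓ = v_i·e·α_i^ℓ, so α_err = S_1/S_0.
  S_0^{−1} = 4^{−1} = 3 (mod 11), so α_err = 5·3 = 15 ≡ 4 = α_1. Error position i = 1.
  Consistency check: S_2/S_1 = 9·9 = 81 ≡ 4 = α_err ✓ (single-error assumption holds).
Step 4: error magnitude e = S_0/v_1 = S_0·∏_{j≠1}(α_1 − α_j) = 4·1 = 4 ≡ 4 (mod 11).
Step 5: correct position 1: c_1 = r_1 − e = 6 − 4 ≡ 2 (mod 11). Hence c = [2, 3, 6, 5, 0].
  Check: interpolating c through the α_i gives m(x) = 4 + 5·x (degree < 2) with m(α_i) = c_i for every i, so c is indeed a codeword.


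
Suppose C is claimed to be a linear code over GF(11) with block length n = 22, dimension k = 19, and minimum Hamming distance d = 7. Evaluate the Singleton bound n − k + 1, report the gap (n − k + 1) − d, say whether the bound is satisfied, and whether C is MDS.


Singleton RHS = n − k + 1 = 4, slack = -3, bound violated (no such code; not MDS).

Singleton bound: d ≤ n − k + 1.
Here n = 22, k = 19, so n − k + 1 = 4.
Given d = 7, check d ≤ 4: NO.
Slack = (n − k + 1) − d = -3.
The slack is negative: d = 7 exceeds n − k + 1 = 4 by 3, so the Singleton bound is violated and no linear [22, 19, 7]_11 code can exist. In particular it is not MDS (MDS requires d = n − k + 1 exactly).
Description: the claimed parameters are [22, 19, 7]_11; such a code would be impossible (violates the Singleton bound).


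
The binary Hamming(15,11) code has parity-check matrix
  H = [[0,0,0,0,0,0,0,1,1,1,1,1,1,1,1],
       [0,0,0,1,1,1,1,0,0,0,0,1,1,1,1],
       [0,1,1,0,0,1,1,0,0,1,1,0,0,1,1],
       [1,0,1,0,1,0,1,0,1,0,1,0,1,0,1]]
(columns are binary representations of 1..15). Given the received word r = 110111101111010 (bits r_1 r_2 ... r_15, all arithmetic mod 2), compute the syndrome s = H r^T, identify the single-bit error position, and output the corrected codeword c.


s = (1, 0, 0, 1)^T, error position = 9, corrected codeword c = 110111100111010

Compute s = H r^T mod 2 one row at a time:
  s_1 = 0 + 1 + 1 + 1 + 1 + 0 + 1 + 0 = 5 ≡ 1 (mod 2).
  s_2 = 1 + 1 + 1 + 1 + 1 + 0 + 1 + 0 = 6 ≡ 0 (mod 2).
  s_3 = 1 + 0 + 1 + 1 + 1 + 1 + 1 + 0 = 6 ≡ 0 (mod 2).
  s_4 = 1 + 0 + 1 + 1 + 1 + 1 + 0 + 0 = 5 ≡ 1 (mod 2).
s = (1, 0, 0, 1)^T — this equals column 9 of H (binary 1001), so error is at position 9.
Correct: flip bit 9 of r = 110111101111010 to get c = 110111100111010.


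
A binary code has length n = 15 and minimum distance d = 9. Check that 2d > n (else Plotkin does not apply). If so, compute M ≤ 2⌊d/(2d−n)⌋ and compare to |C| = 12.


Plotkin bound M ≤ 6; given |C| = 12 > bound (violated).

Check applicability: 2d = 18, n = 15.
2d − n = 3 > 0, so Plotkin applies.
Compute d/(2d−n) = 9/3 ≈ 3.0000.
⌊d/(2d−n)⌋ = 3.
Plotkin bound: M ≤ 2·3 = 6.
Given |C| = 12, check: VIOLATED.
This |C| is above the Plotkin bound, so no binary code with n = 15, d = 9 and 12 codewords exists.


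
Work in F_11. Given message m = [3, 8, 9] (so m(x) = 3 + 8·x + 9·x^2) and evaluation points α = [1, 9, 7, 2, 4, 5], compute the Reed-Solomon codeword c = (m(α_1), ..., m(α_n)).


c = [9, 1, 5, 0, 3, 4]

Message polynomial: m(x) = 3 + 8·x + 9·x^2 (mod 11).
For each evaluation point α_i, compute m(α_i) mod 11:
  α_1 = 1: Horner steps 9 → 6 → 9, so m(1) = 9.
  α_2 = 9: Horner steps 9 → 1 → 1, so m(9) = 1.
  α_3 = 7: Horner steps 9 → 5 → 5, so m(7) = 5.
  α_4 = 2: Horner steps 9 → 4 → 0, so m(2) = 0.
  α_5 = 4: Horner steps 9 → 0 → 3, so m(4) = 3.
  α_6 = 5: Horner steps 9 → 9 → 4, so m(5) = 4.
Codeword c = [9, 1, 5, 0, 3, 4] ∈ F_11^6.


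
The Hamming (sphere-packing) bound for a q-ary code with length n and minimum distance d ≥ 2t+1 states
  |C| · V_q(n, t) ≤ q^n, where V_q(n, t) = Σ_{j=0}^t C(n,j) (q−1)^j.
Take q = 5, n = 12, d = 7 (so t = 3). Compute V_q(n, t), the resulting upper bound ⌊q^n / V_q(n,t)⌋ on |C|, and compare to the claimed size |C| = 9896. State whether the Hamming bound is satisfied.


V_q(n, t) = 15185, q^n = 244140625, Hamming bound = 16077, |C| = 9896 ≤ bound (satisfied).

Step 1: Compute V_q(n, t) = Σ_{j=0}^3 C(n, j) (q−1)^j.
  j = 0: C(12,0)·(4)^0 = 1·1 = 1.
  j = 1: C(12,1)·(4)^1 = 12·4 = 48.
  j = 2: C(12,2)·(4)^2 = 66·16 = 1056.
  j = 3: C(12,3)·(4)^3 = 220·64 = 14080.
  V_q(n, t) = 1 + 48 + 1056 + 14080 = 15185.
Step 2: q^n = 5^12 = 244140625.
Step 3: Hamming bound ⌊q^n / V_q(n,t)⌋ = ⌊244140625/15185⌋ = 16077.
Step 4: Compare |C| = 9896 to 16077: satisfied.
The claimed |C| lies below the Hamming bound.
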